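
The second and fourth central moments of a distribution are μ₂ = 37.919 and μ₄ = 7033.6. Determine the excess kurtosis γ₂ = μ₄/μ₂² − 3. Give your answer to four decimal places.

μ₂² = 37.919² = 1437.85056
μ₄/μ₂² = 7033.6 / 1437.85056 = 4.89175
γ₂ = 4.89175 − 3 ≈ 1.8917

1.8917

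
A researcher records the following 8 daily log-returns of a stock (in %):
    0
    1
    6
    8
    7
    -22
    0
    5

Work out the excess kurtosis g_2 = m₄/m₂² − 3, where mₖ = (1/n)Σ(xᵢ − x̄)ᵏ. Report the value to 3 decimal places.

x̄ = 0.6250
Σ(xᵢ − x̄)² = 655.8750 ⇒ m₂ = 81.98438
Σ(xᵢ − x̄)⁴ = 267843.3691 ⇒ m₄ = 33480.42114
m₂² = 6721.43774
g_2 = m₄/m₂² − 3 = 4.98114 − 3 ≈ 1.981

1.981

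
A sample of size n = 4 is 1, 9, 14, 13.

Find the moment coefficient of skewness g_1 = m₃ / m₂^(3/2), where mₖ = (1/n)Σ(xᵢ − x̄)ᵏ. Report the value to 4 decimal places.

x̄ = (1 + 9 + 14 + 13) / 4 = 9.2500
deviations (xᵢ − x̄): -8.2500, -0.2500, 4.7500, 3.7500
Σ(xᵢ − x̄)² = 104.7500 ⇒ m₂ = 104.7500/4 = 26.18750
Σ(xᵢ − x̄)³ = -401.6250 ⇒ m₃ = -401.6250/4 = -100.40625
m₂^(3/2) = 26.18750^(1.5) = 134.01119
g_1 = m₃ / m₂^(3/2) = -100.40625 / 134.01119 ≈ -0.7492

-0.7492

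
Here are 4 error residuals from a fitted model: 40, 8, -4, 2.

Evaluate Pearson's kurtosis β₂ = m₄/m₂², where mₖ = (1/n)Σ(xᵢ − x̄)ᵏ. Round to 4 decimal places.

x̄ = 11.5000
Σ(xᵢ − x̄)² = 1155.0000 ⇒ m₂ = 288.75000
Σ(xᵢ − x̄)⁴ = 725765.2500 ⇒ m₄ = 181441.31250
m₂² = 83376.56250
β₂ = m₄/m₂² = 181441.31250 / 83376.56250 ≈ 2.1762

2.1762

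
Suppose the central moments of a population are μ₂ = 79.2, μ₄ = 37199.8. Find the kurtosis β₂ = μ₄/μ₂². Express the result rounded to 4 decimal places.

μ₂² = 79.2² = 6272.64000
μ₄/μ₂² = 37199.8 / 6272.64000 = 5.93049
β₂ ≈ 5.9305

5.9305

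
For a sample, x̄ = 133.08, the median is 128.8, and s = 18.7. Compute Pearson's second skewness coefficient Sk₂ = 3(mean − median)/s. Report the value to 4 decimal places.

0.6866

Sk₂ = 3(133.08 − 128.8) / 18.7 = 3 × 4.2800 / 18.7
    = 12.8400 / 18.7 ≈ 0.6866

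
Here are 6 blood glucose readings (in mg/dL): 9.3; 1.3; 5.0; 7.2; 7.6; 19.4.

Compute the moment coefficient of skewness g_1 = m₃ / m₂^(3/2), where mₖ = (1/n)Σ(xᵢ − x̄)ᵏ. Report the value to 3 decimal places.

0.956

x̄ = (9.3 + 1.3 + 5.0 + 7.2 + 7.6 + 19.4) / 6 = 8.3000
deviations (xᵢ − x̄): 1.0000, -7.0000, -3.3000, -1.1000, -0.7000, 11.1000
Σ(xᵢ − x̄)² = 185.8000 ⇒ m₂ = 185.8000/6 = 30.96667
Σ(xᵢ − x̄)³ = 988.0200 ⇒ m₃ = 988.0200/6 = 164.67000
m₂^(3/2) = 30.96667^(1.5) = 172.32238
g_1 = m₃ / m₂^(3/2) = 164.67000 / 172.32238 ≈ 0.956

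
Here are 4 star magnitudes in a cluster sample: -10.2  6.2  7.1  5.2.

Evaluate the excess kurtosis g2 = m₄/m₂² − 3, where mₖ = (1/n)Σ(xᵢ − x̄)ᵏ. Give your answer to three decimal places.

x̄ = 2.0750
Σ(xᵢ − x̄)² = 202.7075 ⇒ m₂ = 50.67687
Σ(xᵢ − x̄)⁴ = 23725.6370 ⇒ m₄ = 5931.40924
m₂² = 2568.14566
g2 = m₄/m₂² − 3 = 2.30961 − 3 ≈ -0.690

-0.690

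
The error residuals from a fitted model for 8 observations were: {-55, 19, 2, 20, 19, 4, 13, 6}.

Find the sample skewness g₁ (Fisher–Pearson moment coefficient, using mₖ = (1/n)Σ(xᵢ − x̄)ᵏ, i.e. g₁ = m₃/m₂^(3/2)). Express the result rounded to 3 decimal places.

-1.897

x̄ = (-55 + 19 + 2 + 20 + 19 + 4 + 13 + 6) / 8 = 3.5000
deviations (xᵢ − x̄): -58.5000, 15.5000, -1.5000, 16.5000, 15.5000, 0.5000, 9.5000, 2.5000
Σ(xᵢ − x̄)² = 4274.0000 ⇒ m₂ = 4274.0000/8 = 534.25000
Σ(xᵢ − x̄)³ = -187392.0000 ⇒ m₃ = -187392.0000/8 = -23424.00000
m₂^(3/2) = 534.25000^(1.5) = 12348.57365
g₁ = m₃ / m₂^(3/2) = -23424.00000 / 12348.57365 ≈ -1.897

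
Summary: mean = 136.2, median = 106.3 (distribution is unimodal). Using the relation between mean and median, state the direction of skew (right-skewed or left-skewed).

mean − median = 136.2 − 106.3 = 29.9
mean > median ⇒ the longer tail is on the right ⇒ right-skewed (positively skewed).

right-skewed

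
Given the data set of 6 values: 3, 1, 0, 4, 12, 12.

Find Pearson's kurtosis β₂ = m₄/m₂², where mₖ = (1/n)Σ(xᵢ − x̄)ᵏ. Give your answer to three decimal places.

x̄ = 5.3333
Σ(xᵢ − x̄)² = 143.3333 ⇒ m₂ = 23.88889
Σ(xᵢ − x̄)⁴ = 5145.1111 ⇒ m₄ = 857.51852
m₂² = 570.67901
β₂ = m₄/m₂² = 857.51852 / 570.67901 ≈ 1.503

1.503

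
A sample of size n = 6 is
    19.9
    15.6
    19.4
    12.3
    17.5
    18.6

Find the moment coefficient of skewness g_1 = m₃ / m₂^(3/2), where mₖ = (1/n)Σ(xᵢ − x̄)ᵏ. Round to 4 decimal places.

x̄ = (19.9 + 15.6 + 19.4 + 12.3 + 17.5 + 18.6) / 6 = 17.2167
deviations (xᵢ − x̄): 2.6833, -1.6167, 2.1833, -4.9167, 0.2833, 1.3833
Σ(xᵢ − x̄)² = 40.7483 ⇒ m₂ = 40.7483/6 = 6.79139
Σ(xᵢ − x̄)³ = -90.6804 ⇒ m₃ = -90.6804/6 = -15.11341
m₂^(3/2) = 6.79139^(1.5) = 17.69856
g_1 = m₃ / m₂^(3/2) = -15.11341 / 17.69856 ≈ -0.8539

-0.8539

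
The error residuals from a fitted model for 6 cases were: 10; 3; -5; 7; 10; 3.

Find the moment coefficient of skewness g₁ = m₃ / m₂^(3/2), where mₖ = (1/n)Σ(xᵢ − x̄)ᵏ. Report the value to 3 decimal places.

x̄ = (10 + 3 - 5 + 7 + 10 + 3) / 6 = 4.6667
deviations (xᵢ − x̄): 5.3333, -1.6667, -9.6667, 2.3333, 5.3333, -1.6667
Σ(xᵢ − x̄)² = 161.3333 ⇒ m₂ = 161.3333/6 = 26.88889
Σ(xᵢ − x̄)³ = -596.4444 ⇒ m₃ = -596.4444/6 = -99.40741
m₂^(3/2) = 26.88889^(1.5) = 139.43098
g₁ = m₃ / m₂^(3/2) = -99.40741 / 139.43098 ≈ -0.713

-0.713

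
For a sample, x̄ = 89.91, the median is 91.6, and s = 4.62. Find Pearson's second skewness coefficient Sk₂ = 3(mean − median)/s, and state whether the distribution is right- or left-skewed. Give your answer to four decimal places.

-1.0974, left-skewed

Sk₂ = 3(89.91 − 91.6) / 4.62 = 3 × -1.6900 / 4.62
    = -5.0700 / 4.62 ≈ -1.0974
Sk₂ < 0 ⇒ mean < median ⇒ left-skewed (negative skew).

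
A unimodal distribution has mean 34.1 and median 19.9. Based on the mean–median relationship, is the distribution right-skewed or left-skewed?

right-skewed

mean − median = 34.1 − 19.9 = 14.2
mean > median ⇒ the longer tail is on the right ⇒ right-skewed (positively skewed).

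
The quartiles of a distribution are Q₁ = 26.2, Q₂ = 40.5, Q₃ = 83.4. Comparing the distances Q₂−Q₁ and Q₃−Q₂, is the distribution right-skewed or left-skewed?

Q₂ − Q₁ = 14.3;  Q₃ − Q₂ = 42.9
Q₃ − Q₂ > Q₂ − Q₁ ⇒ the upper half is more spread out ⇒ right-skewed.

right-skewed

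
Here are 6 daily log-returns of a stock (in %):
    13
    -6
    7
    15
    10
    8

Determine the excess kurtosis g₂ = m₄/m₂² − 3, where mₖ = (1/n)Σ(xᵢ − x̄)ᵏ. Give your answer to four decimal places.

x̄ = 7.8333
Σ(xᵢ − x̄)² = 274.8333 ⇒ m₂ = 45.80556
Σ(xᵢ − x̄)⁴ = 39992.1528 ⇒ m₄ = 6665.35880
m₂² = 2098.14892
g₂ = m₄/m₂² − 3 = 3.17678 − 3 ≈ 0.1768

0.1768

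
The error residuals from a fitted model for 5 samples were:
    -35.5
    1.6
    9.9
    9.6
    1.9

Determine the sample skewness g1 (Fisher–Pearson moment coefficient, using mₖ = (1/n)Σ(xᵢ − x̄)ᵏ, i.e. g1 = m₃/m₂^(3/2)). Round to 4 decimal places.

x̄ = (-35.5 + 1.6 + 9.9 + 9.6 + 1.9) / 5 = -2.5000
deviations (xᵢ − x̄): -33.0000, 4.1000, 12.4000, 12.1000, 4.4000
Σ(xᵢ − x̄)² = 1425.3400 ⇒ m₂ = 1425.3400/5 = 285.06800
Σ(xᵢ − x̄)³ = -32104.7100 ⇒ m₃ = -32104.7100/5 = -6420.94200
m₂^(3/2) = 285.06800^(1.5) = 4813.07582
g1 = m₃ / m₂^(3/2) = -6420.94200 / 4813.07582 ≈ -1.3341

-1.3341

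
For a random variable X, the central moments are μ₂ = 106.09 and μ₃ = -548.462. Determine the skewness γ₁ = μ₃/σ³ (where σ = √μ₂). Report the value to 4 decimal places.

σ = √μ₂ = √106.09 = 10.30000
σ³ = μ₂^(3/2) = 1092.72700
γ₁ = μ₃/σ³ = -548.462 / 1092.72700 ≈ -0.5019

-0.5019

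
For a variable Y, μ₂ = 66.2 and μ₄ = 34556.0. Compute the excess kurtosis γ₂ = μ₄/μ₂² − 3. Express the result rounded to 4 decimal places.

μ₂² = 66.2² = 4382.44000
μ₄/μ₂² = 34556.0 / 4382.44000 = 7.88511
γ₂ = 7.88511 − 3 ≈ 4.8851

4.8851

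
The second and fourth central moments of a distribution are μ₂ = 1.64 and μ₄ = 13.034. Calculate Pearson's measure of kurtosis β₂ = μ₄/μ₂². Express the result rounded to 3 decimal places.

4.846

μ₂² = 1.64² = 2.68960
μ₄/μ₂² = 13.034 / 2.68960 = 4.84607
β₂ ≈ 4.846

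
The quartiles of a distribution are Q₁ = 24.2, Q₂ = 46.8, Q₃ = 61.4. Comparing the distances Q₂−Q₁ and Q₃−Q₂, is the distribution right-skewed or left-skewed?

left-skewed

Q₂ − Q₁ = 22.6;  Q₃ − Q₂ = 14.6
Q₂ − Q₁ > Q₃ − Q₂ ⇒ the lower half is more spread out ⇒ left-skewed.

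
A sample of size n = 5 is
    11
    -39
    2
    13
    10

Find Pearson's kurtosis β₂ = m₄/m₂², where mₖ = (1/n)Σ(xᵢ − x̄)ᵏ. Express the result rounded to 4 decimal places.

3.0589

x̄ = -0.6000
Σ(xᵢ − x̄)² = 1913.2000 ⇒ m₂ = 382.64000
Σ(xᵢ − x̄)⁴ = 2239314.2560 ⇒ m₄ = 447862.85120
m₂² = 146413.36960
β₂ = m₄/m₂² = 447862.85120 / 146413.36960 ≈ 3.0589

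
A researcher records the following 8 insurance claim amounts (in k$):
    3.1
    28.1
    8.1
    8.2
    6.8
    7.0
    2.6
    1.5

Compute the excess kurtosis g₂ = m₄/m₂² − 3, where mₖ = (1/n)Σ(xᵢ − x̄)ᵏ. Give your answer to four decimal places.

2.1251

x̄ = 8.1750
Σ(xᵢ − x̄)² = 501.6750 ⇒ m₂ = 62.70938
Σ(xᵢ − x̄)⁴ = 161233.5081 ⇒ m₄ = 20154.18851
m₂² = 3932.46571
g₂ = m₄/m₂² − 3 = 5.12508 − 3 ≈ 2.1251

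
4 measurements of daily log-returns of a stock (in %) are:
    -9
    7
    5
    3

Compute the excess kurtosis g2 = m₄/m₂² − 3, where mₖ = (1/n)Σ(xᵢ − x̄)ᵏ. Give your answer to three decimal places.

-0.798

x̄ = 1.5000
Σ(xᵢ − x̄)² = 155.0000 ⇒ m₂ = 38.75000
Σ(xᵢ − x̄)⁴ = 13225.2500 ⇒ m₄ = 3306.31250
m₂² = 1501.56250
g2 = m₄/m₂² − 3 = 2.20191 − 3 ≈ -0.798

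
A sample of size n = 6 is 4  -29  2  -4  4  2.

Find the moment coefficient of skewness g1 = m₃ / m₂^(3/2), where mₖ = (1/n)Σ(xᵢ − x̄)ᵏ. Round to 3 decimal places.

x̄ = (4 - 29 + 2 - 4 + 4 + 2) / 6 = -3.5000
deviations (xᵢ − x̄): 7.5000, -25.5000, 5.5000, -0.5000, 7.5000, 5.5000
Σ(xᵢ − x̄)² = 823.5000 ⇒ m₂ = 823.5000/6 = 137.25000
Σ(xᵢ − x̄)³ = -15405.0000 ⇒ m₃ = -15405.0000/6 = -2567.50000
m₂^(3/2) = 137.25000^(1.5) = 1607.93515
g1 = m₃ / m₂^(3/2) = -2567.50000 / 1607.93515 ≈ -1.597

-1.597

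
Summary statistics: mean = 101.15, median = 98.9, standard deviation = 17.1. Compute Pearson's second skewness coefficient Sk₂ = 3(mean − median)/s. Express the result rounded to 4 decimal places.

0.3947

Sk₂ = 3(101.15 − 98.9) / 17.1 = 3 × 2.2500 / 17.1
    = 6.7500 / 17.1 ≈ 0.3947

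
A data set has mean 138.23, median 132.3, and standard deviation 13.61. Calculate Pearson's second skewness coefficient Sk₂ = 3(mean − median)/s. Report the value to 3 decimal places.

Sk₂ = 3(138.23 − 132.3) / 13.61 = 3 × 5.9300 / 13.61
    = 17.7900 / 13.61 ≈ 1.307

1.307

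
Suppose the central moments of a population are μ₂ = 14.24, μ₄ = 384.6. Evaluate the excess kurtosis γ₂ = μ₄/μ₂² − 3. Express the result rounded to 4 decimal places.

μ₂² = 14.24² = 202.77760
μ₄/μ₂² = 384.6 / 202.77760 = 1.89666
γ₂ = 1.89666 − 3 ≈ -1.1033

-1.1033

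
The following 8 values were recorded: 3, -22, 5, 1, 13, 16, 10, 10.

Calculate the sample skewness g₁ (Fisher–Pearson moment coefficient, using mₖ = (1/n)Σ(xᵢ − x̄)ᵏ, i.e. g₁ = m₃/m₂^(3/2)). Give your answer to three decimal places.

-1.488

x̄ = (3 - 22 + 5 + 1 + 13 + 16 + 10 + 10) / 8 = 4.5000
deviations (xᵢ − x̄): -1.5000, -26.5000, 0.5000, -3.5000, 8.5000, 11.5000, 5.5000, 5.5000
Σ(xᵢ − x̄)² = 982.0000 ⇒ m₂ = 982.0000/8 = 122.75000
Σ(xᵢ − x̄)³ = -16188.0000 ⇒ m₃ = -16188.0000/8 = -2023.50000
m₂^(3/2) = 122.75000^(1.5) = 1359.97915
g₁ = m₃ / m₂^(3/2) = -2023.50000 / 1359.97915 ≈ -1.488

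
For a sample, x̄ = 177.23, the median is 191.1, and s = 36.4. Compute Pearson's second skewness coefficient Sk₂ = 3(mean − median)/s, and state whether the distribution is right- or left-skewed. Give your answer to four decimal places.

Sk₂ = 3(177.23 − 191.1) / 36.4 = 3 × -13.8700 / 36.4
    = -41.6100 / 36.4 ≈ -1.1431
Sk₂ < 0 ⇒ mean < median ⇒ left-skewed (negative skew).

-1.1431, left-skewed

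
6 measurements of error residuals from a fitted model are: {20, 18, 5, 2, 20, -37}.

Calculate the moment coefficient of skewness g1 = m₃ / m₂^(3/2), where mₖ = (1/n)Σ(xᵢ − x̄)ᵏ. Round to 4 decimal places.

x̄ = (20 + 18 + 5 + 2 + 20 - 37) / 6 = 4.6667
deviations (xᵢ − x̄): 15.3333, 13.3333, 0.3333, -2.6667, 15.3333, -41.6667
Σ(xᵢ − x̄)² = 2391.3333 ⇒ m₂ = 2391.3333/6 = 398.55556
Σ(xᵢ − x̄)³ = -62776.4444 ⇒ m₃ = -62776.4444/6 = -10462.74074
m₂^(3/2) = 398.55556^(1.5) = 7956.70581
g1 = m₃ / m₂^(3/2) = -10462.74074 / 7956.70581 ≈ -1.3150

-1.3150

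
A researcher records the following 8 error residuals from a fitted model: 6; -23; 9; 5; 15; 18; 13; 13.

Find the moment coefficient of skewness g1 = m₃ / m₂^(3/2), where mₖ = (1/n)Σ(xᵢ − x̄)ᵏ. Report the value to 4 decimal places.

-1.7565

x̄ = (6 - 23 + 9 + 5 + 15 + 18 + 13 + 13) / 8 = 7.0000
deviations (xᵢ − x̄): -1.0000, -30.0000, 2.0000, -2.0000, 8.0000, 11.0000, 6.0000, 6.0000
Σ(xᵢ − x̄)² = 1166.0000 ⇒ m₂ = 1166.0000/8 = 145.75000
Σ(xᵢ − x̄)³ = -24726.0000 ⇒ m₃ = -24726.0000/8 = -3090.75000
m₂^(3/2) = 145.75000^(1.5) = 1759.59551
g1 = m₃ / m₂^(3/2) = -3090.75000 / 1759.59551 ≈ -1.7565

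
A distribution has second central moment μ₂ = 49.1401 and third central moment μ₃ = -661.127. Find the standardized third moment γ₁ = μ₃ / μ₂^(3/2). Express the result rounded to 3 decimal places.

-1.919

σ = √μ₂ = √49.1401 = 7.01000
σ³ = μ₂^(3/2) = 344.47210
γ₁ = μ₃/σ³ = -661.127 / 344.47210 ≈ -1.919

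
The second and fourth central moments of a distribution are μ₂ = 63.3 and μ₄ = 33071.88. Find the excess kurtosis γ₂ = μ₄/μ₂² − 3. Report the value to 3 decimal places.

μ₂² = 63.3² = 4006.89000
μ₄/μ₂² = 33071.88 / 4006.89000 = 8.25375
γ₂ = 8.25375 − 3 ≈ 5.254

5.254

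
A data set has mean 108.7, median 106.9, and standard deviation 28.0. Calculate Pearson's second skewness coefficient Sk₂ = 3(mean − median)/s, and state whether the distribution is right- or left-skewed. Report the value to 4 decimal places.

Sk₂ = 3(108.7 − 106.9) / 28.0 = 3 × 1.8000 / 28.0
    = 5.4000 / 28.0 ≈ 0.1929
Sk₂ > 0 ⇒ mean > median ⇒ right-skewed (positive skew).

0.1929, right-skewed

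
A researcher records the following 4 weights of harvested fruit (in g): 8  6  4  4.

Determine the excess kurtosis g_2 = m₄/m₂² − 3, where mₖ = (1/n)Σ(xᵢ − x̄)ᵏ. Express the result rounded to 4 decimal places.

-1.3719

x̄ = 5.5000
Σ(xᵢ − x̄)² = 11.0000 ⇒ m₂ = 2.75000
Σ(xᵢ − x̄)⁴ = 49.2500 ⇒ m₄ = 12.31250
m₂² = 7.56250
g_2 = m₄/m₂² − 3 = 1.62810 − 3 ≈ -1.3719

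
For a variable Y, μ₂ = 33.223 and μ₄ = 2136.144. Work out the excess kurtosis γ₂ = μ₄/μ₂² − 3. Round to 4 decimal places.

μ₂² = 33.223² = 1103.76773
μ₄/μ₂² = 2136.144 / 1103.76773 = 1.93532
γ₂ = 1.93532 − 3 ≈ -1.0647

-1.0647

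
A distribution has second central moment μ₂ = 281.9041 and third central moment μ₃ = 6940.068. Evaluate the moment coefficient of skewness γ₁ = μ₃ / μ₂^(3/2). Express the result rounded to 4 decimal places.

1.4663

σ = √μ₂ = √281.9041 = 16.79000
σ³ = μ₂^(3/2) = 4733.16984
γ₁ = μ₃/σ³ = 6940.068 / 4733.16984 ≈ 1.4663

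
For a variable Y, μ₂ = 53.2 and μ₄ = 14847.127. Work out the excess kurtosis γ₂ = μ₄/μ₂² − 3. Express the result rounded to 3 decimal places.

2.246

μ₂² = 53.2² = 2830.24000
μ₄/μ₂² = 14847.127 / 2830.24000 = 5.24589
γ₂ = 5.24589 − 3 ≈ 2.246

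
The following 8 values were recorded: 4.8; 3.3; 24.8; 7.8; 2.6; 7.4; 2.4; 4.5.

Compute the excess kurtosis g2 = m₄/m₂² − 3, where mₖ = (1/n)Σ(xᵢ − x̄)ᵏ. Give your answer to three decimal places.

x̄ = 7.2000
Σ(xᵢ − x̄)² = 382.6200 ⇒ m₂ = 47.82750
Σ(xᵢ − x̄)⁴ = 97247.6418 ⇒ m₄ = 12155.95523
m₂² = 2287.46976
g2 = m₄/m₂² − 3 = 5.31415 − 3 ≈ 2.314

2.314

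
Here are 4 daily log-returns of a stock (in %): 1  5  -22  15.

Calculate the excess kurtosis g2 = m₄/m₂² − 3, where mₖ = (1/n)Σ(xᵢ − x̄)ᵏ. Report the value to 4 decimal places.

x̄ = -0.2500
Σ(xᵢ − x̄)² = 734.7500 ⇒ m₂ = 183.68750
Σ(xᵢ − x̄)⁴ = 278635.5781 ⇒ m₄ = 69658.89453
m₂² = 33741.09766
g2 = m₄/m₂² − 3 = 2.06451 − 3 ≈ -0.9355

-0.9355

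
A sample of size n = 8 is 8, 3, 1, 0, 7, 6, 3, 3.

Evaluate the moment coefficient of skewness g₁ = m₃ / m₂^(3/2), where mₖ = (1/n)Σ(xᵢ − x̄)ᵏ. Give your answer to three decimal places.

0.174

x̄ = (8 + 3 + 1 + 0 + 7 + 6 + 3 + 3) / 8 = 3.8750
deviations (xᵢ − x̄): 4.1250, -0.8750, -2.8750, -3.8750, 3.1250, 2.1250, -0.8750, -0.8750
Σ(xᵢ − x̄)² = 56.8750 ⇒ m₂ = 56.8750/8 = 7.10938
Σ(xᵢ − x̄)³ = 26.3438 ⇒ m₃ = 26.3438/8 = 3.29297
m₂^(3/2) = 7.10938^(1.5) = 18.95602
g₁ = m₃ / m₂^(3/2) = 3.29297 / 18.95602 ≈ 0.174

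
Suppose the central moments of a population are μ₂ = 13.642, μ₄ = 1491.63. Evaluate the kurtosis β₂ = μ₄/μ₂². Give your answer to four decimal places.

8.0150

μ₂² = 13.642² = 186.10416
μ₄/μ₂² = 1491.63 / 186.10416 = 8.01503
β₂ ≈ 8.0150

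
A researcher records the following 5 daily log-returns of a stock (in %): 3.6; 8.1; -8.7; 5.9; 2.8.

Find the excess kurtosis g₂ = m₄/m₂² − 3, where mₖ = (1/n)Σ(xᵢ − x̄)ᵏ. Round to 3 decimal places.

x̄ = 2.3400
Σ(xᵢ − x̄)² = 169.5320 ⇒ m₂ = 33.90640
Σ(xᵢ − x̄)⁴ = 16119.0629 ⇒ m₄ = 3223.81259
m₂² = 1149.64396
g₂ = m₄/m₂² − 3 = 2.80418 − 3 ≈ -0.196

-0.196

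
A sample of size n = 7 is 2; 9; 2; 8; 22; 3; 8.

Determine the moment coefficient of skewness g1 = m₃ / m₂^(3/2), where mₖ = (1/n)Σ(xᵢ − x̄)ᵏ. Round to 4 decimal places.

1.2842

x̄ = (2 + 9 + 2 + 8 + 22 + 3 + 8) / 7 = 7.7143
deviations (xᵢ − x̄): -5.7143, 1.2857, -5.7143, 0.2857, 14.2857, -4.7143, 0.2857
Σ(xᵢ − x̄)² = 293.4286 ⇒ m₂ = 293.4286/7 = 41.91837
Σ(xᵢ − x̄)³ = 2439.6735 ⇒ m₃ = 2439.6735/7 = 348.52478
m₂^(3/2) = 41.91837^(1.5) = 271.39793
g1 = m₃ / m₂^(3/2) = 348.52478 / 271.39793 ≈ 1.2842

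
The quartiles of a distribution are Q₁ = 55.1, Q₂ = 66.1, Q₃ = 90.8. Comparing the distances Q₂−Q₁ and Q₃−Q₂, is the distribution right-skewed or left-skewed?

Q₂ − Q₁ = 11.0;  Q₃ − Q₂ = 24.7
Q₃ − Q₂ > Q₂ − Q₁ ⇒ the upper half is more spread out ⇒ right-skewed.

right-skewed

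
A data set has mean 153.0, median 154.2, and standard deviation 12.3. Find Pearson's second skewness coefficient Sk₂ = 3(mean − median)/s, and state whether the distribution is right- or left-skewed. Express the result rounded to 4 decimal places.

Sk₂ = 3(153.0 − 154.2) / 12.3 = 3 × -1.2000 / 12.3
    = -3.6000 / 12.3 ≈ -0.2927
Sk₂ < 0 ⇒ mean < median ⇒ left-skewed (negative skew).

-0.2927, left-skewed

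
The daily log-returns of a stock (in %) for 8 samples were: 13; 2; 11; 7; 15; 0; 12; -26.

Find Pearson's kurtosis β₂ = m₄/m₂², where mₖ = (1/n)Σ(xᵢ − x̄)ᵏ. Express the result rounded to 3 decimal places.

4.463

x̄ = 4.2500
Σ(xᵢ − x̄)² = 1243.5000 ⇒ m₂ = 155.43750
Σ(xᵢ − x̄)⁴ = 862648.4063 ⇒ m₄ = 107831.05078
m₂² = 24160.81641
β₂ = m₄/m₂² = 107831.05078 / 24160.81641 ≈ 4.463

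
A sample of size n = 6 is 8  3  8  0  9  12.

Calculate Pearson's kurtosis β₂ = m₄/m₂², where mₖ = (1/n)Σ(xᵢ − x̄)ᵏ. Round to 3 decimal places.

x̄ = 6.6667
Σ(xᵢ − x̄)² = 95.3333 ⇒ m₂ = 15.88889
Σ(xᵢ − x̄)⁴ = 3001.1111 ⇒ m₄ = 500.18519
m₂² = 252.45679
β₂ = m₄/m₂² = 500.18519 / 252.45679 ≈ 1.981

1.981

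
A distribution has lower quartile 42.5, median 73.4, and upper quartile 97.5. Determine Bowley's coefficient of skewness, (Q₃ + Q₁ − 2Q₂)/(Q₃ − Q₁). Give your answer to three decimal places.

-0.124

numerator: Q₃ + Q₁ − 2Q₂ = 97.5 + 42.5 − 2×73.4 = -6.8000
denominator: Q₃ − Q₁ = 97.5 − 42.5 = 55.0000
Bowley skewness = -6.8000 / 55.0000 ≈ -0.124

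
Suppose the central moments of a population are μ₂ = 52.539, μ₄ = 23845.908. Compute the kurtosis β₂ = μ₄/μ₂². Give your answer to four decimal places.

μ₂² = 52.539² = 2760.34652
μ₄/μ₂² = 23845.908 / 2760.34652 = 8.63874
β₂ ≈ 8.6387

8.6387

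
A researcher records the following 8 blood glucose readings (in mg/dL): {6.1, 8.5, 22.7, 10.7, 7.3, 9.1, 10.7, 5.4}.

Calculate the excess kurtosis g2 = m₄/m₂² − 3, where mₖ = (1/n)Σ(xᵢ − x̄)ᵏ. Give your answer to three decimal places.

x̄ = 10.0625
Σ(xᵢ − x̄)² = 208.9587 ⇒ m₂ = 26.11984
Σ(xᵢ − x̄)⁴ = 26290.6378 ⇒ m₄ = 3286.32972
m₂² = 682.24624
g2 = m₄/m₂² − 3 = 4.81693 − 3 ≈ 1.817

1.817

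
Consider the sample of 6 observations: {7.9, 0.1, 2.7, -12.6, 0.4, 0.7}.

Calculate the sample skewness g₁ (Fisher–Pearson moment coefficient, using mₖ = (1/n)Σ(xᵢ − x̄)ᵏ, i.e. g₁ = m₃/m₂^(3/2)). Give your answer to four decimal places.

-0.9864

x̄ = (7.9 + 0.1 + 2.7 - 12.6 + 0.4 + 0.7) / 6 = -0.1333
deviations (xᵢ − x̄): 8.0333, 0.2333, 2.8333, -12.4667, 0.5333, 0.8333
Σ(xᵢ − x̄)² = 229.0133 ⇒ m₂ = 229.0133/6 = 38.16889
Σ(xᵢ − x̄)³ = -1395.6264 ⇒ m₃ = -1395.6264/6 = -232.60441
m₂^(3/2) = 38.16889^(1.5) = 235.81112
g₁ = m₃ / m₂^(3/2) = -232.60441 / 235.81112 ≈ -0.9864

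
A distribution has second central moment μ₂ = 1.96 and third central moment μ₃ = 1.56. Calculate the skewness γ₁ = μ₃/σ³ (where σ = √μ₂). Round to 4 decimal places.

σ = √μ₂ = √1.96 = 1.40000
σ³ = μ₂^(3/2) = 2.74400
γ₁ = μ₃/σ³ = 1.56 / 2.74400 ≈ 0.5685

0.5685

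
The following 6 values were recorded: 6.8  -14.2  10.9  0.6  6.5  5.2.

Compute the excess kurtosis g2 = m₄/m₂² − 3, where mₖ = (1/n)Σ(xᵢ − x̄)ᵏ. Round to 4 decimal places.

x̄ = 2.6333
Σ(xᵢ − x̄)² = 394.7333 ⇒ m₂ = 65.78889
Σ(xᵢ − x̄)⁴ = 85549.0075 ⇒ m₄ = 14258.16792
m₂² = 4328.17790
g2 = m₄/m₂² − 3 = 3.29427 − 3 ≈ 0.2943

0.2943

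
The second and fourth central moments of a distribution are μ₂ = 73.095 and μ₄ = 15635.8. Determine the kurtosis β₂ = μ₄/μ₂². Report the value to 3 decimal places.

2.926

μ₂² = 73.095² = 5342.87903
μ₄/μ₂² = 15635.8 / 5342.87903 = 2.92647
β₂ ≈ 2.926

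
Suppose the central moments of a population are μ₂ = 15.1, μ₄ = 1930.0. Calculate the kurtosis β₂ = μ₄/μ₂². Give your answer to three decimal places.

μ₂² = 15.1² = 228.01000
μ₄/μ₂² = 1930.0 / 228.01000 = 8.46454
β₂ ≈ 8.465

8.465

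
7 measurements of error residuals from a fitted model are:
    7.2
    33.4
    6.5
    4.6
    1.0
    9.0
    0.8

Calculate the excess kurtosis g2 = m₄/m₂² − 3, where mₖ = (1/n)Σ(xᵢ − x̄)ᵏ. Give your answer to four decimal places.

x̄ = 8.9286
Σ(xᵢ − x̄)² = 755.4143 ⇒ m₂ = 107.91633
Σ(xᵢ − x̄)⁴ = 367334.4638 ⇒ m₄ = 52476.35197
m₂² = 11645.93353
g2 = m₄/m₂² − 3 = 4.50598 − 3 ≈ 1.5060

1.5060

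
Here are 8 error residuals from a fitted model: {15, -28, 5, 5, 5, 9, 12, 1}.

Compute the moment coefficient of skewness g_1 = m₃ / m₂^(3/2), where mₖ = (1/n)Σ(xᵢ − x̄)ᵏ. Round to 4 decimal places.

x̄ = (15 - 28 + 5 + 5 + 5 + 9 + 12 + 1) / 8 = 3.0000
deviations (xᵢ − x̄): 12.0000, -31.0000, 2.0000, 2.0000, 2.0000, 6.0000, 9.0000, -2.0000
Σ(xᵢ − x̄)² = 1238.0000 ⇒ m₂ = 1238.0000/8 = 154.75000
Σ(xᵢ − x̄)³ = -27102.0000 ⇒ m₃ = -27102.0000/8 = -3387.75000
m₂^(3/2) = 154.75000^(1.5) = 1925.06761
g_1 = m₃ / m₂^(3/2) = -3387.75000 / 1925.06761 ≈ -1.7598

-1.7598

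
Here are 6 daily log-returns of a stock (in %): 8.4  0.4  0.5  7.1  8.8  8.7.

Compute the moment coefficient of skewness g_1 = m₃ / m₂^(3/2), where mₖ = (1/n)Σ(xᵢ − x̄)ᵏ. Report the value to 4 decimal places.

x̄ = (8.4 + 0.4 + 0.5 + 7.1 + 8.8 + 8.7) / 6 = 5.6500
deviations (xᵢ − x̄): 2.7500, -5.2500, -5.1500, 1.4500, 3.1500, 3.0500
Σ(xᵢ − x̄)² = 82.9750 ⇒ m₂ = 82.9750/6 = 13.82917
Σ(xᵢ − x̄)³ = -197.8200 ⇒ m₃ = -197.8200/6 = -32.97000
m₂^(3/2) = 13.82917^(1.5) = 51.42733
g_1 = m₃ / m₂^(3/2) = -32.97000 / 51.42733 ≈ -0.6411

-0.6411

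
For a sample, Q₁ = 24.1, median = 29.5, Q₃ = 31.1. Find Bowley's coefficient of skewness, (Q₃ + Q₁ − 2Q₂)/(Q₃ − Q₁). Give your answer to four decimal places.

numerator: Q₃ + Q₁ − 2Q₂ = 31.1 + 24.1 − 2×29.5 = -3.8000
denominator: Q₃ − Q₁ = 31.1 − 24.1 = 7.0000
Bowley skewness = -3.8000 / 7.0000 ≈ -0.5429

-0.5429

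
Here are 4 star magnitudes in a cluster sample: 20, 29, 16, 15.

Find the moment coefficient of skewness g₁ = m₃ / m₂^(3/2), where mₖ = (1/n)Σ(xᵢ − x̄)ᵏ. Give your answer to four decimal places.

0.8015

x̄ = (20 + 29 + 16 + 15) / 4 = 20.0000
deviations (xᵢ − x̄): 0.0000, 9.0000, -4.0000, -5.0000
Σ(xᵢ − x̄)² = 122.0000 ⇒ m₂ = 122.0000/4 = 30.50000
Σ(xᵢ − x̄)³ = 540.0000 ⇒ m₃ = 540.0000/4 = 135.00000
m₂^(3/2) = 30.50000^(1.5) = 168.44176
g₁ = m₃ / m₂^(3/2) = 135.00000 / 168.44176 ≈ 0.8015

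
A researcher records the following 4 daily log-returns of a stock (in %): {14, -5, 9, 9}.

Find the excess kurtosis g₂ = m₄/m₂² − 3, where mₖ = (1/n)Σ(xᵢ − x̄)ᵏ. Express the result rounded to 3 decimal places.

x̄ = 6.7500
Σ(xᵢ − x̄)² = 200.7500 ⇒ m₂ = 50.18750
Σ(xᵢ − x̄)⁴ = 21875.3281 ⇒ m₄ = 5468.83203
m₂² = 2518.78516
g₂ = m₄/m₂² − 3 = 2.17122 − 3 ≈ -0.829

-0.829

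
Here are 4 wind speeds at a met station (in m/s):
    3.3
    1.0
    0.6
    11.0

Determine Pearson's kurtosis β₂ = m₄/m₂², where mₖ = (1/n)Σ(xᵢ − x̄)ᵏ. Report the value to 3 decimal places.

2.155

x̄ = 3.9750
Σ(xᵢ − x̄)² = 70.0475 ⇒ m₂ = 17.51188
Σ(xᵢ − x̄)⁴ = 2643.7717 ⇒ m₄ = 660.94292
m₂² = 306.66577
β₂ = m₄/m₂² = 660.94292 / 306.66577 ≈ 2.155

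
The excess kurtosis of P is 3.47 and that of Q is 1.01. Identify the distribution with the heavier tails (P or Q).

P

Higher excess kurtosis ⇒ heavier tails relative to the normal distribution.
3.47 vs 1.01: the larger is 3.47, so P has heavier tails.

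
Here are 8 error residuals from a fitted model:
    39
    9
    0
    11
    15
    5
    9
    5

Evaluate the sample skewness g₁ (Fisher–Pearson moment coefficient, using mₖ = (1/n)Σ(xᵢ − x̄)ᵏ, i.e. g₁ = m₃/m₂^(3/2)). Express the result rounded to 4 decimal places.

1.6478

x̄ = (39 + 9 + 0 + 11 + 15 + 5 + 9 + 5) / 8 = 11.6250
deviations (xᵢ − x̄): 27.3750, -2.6250, -11.6250, -0.6250, 3.3750, -6.6250, -2.6250, -6.6250
Σ(xᵢ − x̄)² = 997.8750 ⇒ m₂ = 997.8750/8 = 124.73438
Σ(xᵢ − x̄)³ = 18364.0313 ⇒ m₃ = 18364.0313/8 = 2295.50391
m₂^(3/2) = 124.73438^(1.5) = 1393.09019
g₁ = m₃ / m₂^(3/2) = 2295.50391 / 1393.09019 ≈ 1.6478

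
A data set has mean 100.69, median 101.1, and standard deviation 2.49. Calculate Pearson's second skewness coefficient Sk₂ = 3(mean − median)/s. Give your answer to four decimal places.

-0.4940

Sk₂ = 3(100.69 − 101.1) / 2.49 = 3 × -0.4100 / 2.49
    = -1.2300 / 2.49 ≈ -0.4940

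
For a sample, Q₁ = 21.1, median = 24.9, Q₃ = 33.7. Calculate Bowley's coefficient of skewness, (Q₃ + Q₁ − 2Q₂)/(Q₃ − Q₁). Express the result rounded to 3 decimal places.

numerator: Q₃ + Q₁ − 2Q₂ = 33.7 + 21.1 − 2×24.9 = 5.0000
denominator: Q₃ − Q₁ = 33.7 − 21.1 = 12.6000
Bowley skewness = 5.0000 / 12.6000 ≈ 0.397

0.397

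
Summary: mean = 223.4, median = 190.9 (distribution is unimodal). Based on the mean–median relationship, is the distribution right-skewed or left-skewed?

mean − median = 223.4 − 190.9 = 32.5
mean > median ⇒ the longer tail is on the right ⇒ right-skewed (positively skewed).

right-skewed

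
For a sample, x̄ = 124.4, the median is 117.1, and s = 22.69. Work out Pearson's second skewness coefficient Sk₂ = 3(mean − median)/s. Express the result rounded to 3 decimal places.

Sk₂ = 3(124.4 − 117.1) / 22.69 = 3 × 7.3000 / 22.69
    = 21.9000 / 22.69 ≈ 0.965

0.965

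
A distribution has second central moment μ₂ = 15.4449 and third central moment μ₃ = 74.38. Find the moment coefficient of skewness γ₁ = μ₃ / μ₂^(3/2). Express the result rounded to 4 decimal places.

1.2254

σ = √μ₂ = √15.4449 = 3.93000
σ³ = μ₂^(3/2) = 60.69846
γ₁ = μ₃/σ³ = 74.38 / 60.69846 ≈ 1.2254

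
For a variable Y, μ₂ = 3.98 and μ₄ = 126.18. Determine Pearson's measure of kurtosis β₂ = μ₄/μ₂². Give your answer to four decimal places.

7.9657

μ₂² = 3.98² = 15.84040
μ₄/μ₂² = 126.18 / 15.84040 = 7.96571
β₂ ≈ 7.9657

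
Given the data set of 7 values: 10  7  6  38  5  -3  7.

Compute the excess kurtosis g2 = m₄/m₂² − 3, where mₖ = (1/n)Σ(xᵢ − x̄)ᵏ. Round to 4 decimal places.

1.4035

x̄ = 10.0000
Σ(xᵢ − x̄)² = 1012.0000 ⇒ m₂ = 144.57143
Σ(xᵢ − x̄)⁴ = 644260.0000 ⇒ m₄ = 92037.14286
m₂² = 20900.89796
g2 = m₄/m₂² − 3 = 4.40350 − 3 ≈ 1.4035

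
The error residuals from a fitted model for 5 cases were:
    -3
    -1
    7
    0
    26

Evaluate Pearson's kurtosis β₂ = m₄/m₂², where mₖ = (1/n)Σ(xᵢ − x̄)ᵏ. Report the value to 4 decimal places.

2.7355

x̄ = 5.8000
Σ(xᵢ − x̄)² = 566.8000 ⇒ m₂ = 113.36000
Σ(xᵢ − x̄)⁴ = 175765.4560 ⇒ m₄ = 35153.09120
m₂² = 12850.48960
β₂ = m₄/m₂² = 35153.09120 / 12850.48960 ≈ 2.7355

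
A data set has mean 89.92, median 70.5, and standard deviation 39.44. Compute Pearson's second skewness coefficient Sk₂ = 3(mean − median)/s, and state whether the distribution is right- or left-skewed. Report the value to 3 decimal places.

1.477, right-skewed

Sk₂ = 3(89.92 − 70.5) / 39.44 = 3 × 19.4200 / 39.44
    = 58.2600 / 39.44 ≈ 1.477
Sk₂ > 0 ⇒ mean > median ⇒ right-skewed (positive skew).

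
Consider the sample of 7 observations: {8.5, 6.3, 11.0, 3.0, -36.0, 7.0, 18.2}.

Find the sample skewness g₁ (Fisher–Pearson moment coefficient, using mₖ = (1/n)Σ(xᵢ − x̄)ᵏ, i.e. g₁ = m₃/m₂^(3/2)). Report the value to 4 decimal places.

x̄ = (8.5 + 6.3 + 11.0 + 3.0 - 36.0 + 7.0 + 18.2) / 7 = 2.5714
deviations (xᵢ − x̄): 5.9286, 3.7286, 8.4286, 0.4286, -38.5714, 4.4286, 15.6286
Σ(xᵢ − x̄)² = 1871.8943 ⇒ m₂ = 1871.8943/7 = 267.41347
Σ(xᵢ − x̄)³ = -52621.6078 ⇒ m₃ = -52621.6078/7 = -7517.37254
m₂^(3/2) = 267.41347^(1.5) = 4372.95409
g₁ = m₃ / m₂^(3/2) = -7517.37254 / 4372.95409 ≈ -1.7191

-1.7191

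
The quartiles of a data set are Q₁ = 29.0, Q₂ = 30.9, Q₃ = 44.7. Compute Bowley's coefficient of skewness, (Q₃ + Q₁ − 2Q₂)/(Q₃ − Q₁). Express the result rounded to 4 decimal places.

numerator: Q₃ + Q₁ − 2Q₂ = 44.7 + 29.0 − 2×30.9 = 11.9000
denominator: Q₃ − Q₁ = 44.7 − 29.0 = 15.7000
Bowley skewness = 11.9000 / 15.7000 ≈ 0.7580

0.7580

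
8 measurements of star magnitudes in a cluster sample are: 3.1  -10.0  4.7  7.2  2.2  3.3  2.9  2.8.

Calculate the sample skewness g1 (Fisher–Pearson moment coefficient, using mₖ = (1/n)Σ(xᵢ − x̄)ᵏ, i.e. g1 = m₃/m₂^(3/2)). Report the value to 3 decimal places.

-1.806

x̄ = (3.1 - 10.0 + 4.7 + 7.2 + 2.2 + 3.3 + 2.9 + 2.8) / 8 = 2.0250
deviations (xᵢ − x̄): 1.0750, -12.0250, 2.6750, 5.1750, 0.1750, 1.2750, 0.8750, 0.7750
Σ(xᵢ − x̄)² = 182.7150 ⇒ m₂ = 182.7150/8 = 22.83938
Σ(xᵢ − x̄)³ = -1576.6358 ⇒ m₃ = -1576.6358/8 = -197.07947
m₂^(3/2) = 22.83938^(1.5) = 109.15065
g1 = m₃ / m₂^(3/2) = -197.07947 / 109.15065 ≈ -1.806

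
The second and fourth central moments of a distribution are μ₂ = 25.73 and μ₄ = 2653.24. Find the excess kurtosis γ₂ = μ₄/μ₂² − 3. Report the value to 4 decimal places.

μ₂² = 25.73² = 662.03290
μ₄/μ₂² = 2653.24 / 662.03290 = 4.00772
γ₂ = 4.00772 − 3 ≈ 1.0077

1.0077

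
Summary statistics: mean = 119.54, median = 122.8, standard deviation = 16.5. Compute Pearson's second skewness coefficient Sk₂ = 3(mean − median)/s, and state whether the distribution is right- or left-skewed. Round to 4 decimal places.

-0.5927, left-skewed

Sk₂ = 3(119.54 − 122.8) / 16.5 = 3 × -3.2600 / 16.5
    = -9.7800 / 16.5 ≈ -0.5927
Sk₂ < 0 ⇒ mean < median ⇒ left-skewed (negative skew).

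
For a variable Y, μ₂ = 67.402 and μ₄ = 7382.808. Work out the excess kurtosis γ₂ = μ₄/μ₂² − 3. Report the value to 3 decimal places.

μ₂² = 67.402² = 4543.02960
μ₄/μ₂² = 7382.808 / 4543.02960 = 1.62508
γ₂ = 1.62508 − 3 ≈ -1.375

-1.375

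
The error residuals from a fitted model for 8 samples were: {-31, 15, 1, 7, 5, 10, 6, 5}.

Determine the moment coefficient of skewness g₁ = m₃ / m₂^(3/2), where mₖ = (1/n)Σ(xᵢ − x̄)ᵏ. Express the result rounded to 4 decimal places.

x̄ = (-31 + 15 + 1 + 7 + 5 + 10 + 6 + 5) / 8 = 2.2500
deviations (xᵢ − x̄): -33.2500, 12.7500, -1.2500, 4.7500, 2.7500, 7.7500, 3.7500, 2.7500
Σ(xᵢ − x̄)² = 1381.5000 ⇒ m₂ = 1381.5000/8 = 172.68750
Σ(xᵢ − x̄)³ = -34022.2500 ⇒ m₃ = -34022.2500/8 = -4252.78125
m₂^(3/2) = 172.68750^(1.5) = 2269.29708
g₁ = m₃ / m₂^(3/2) = -4252.78125 / 2269.29708 ≈ -1.8741

-1.8741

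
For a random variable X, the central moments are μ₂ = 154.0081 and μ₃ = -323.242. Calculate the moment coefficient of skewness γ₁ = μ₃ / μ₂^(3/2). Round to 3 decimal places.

σ = √μ₂ = √154.0081 = 12.41000
σ³ = μ₂^(3/2) = 1911.24052
γ₁ = μ₃/σ³ = -323.242 / 1911.24052 ≈ -0.169

-0.169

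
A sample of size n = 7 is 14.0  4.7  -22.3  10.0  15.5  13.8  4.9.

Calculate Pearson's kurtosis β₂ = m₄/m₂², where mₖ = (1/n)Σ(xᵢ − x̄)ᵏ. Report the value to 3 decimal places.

x̄ = 5.8000
Σ(xᵢ − x̄)² = 1034.6000 ⇒ m₂ = 147.80000
Σ(xᵢ − x̄)⁴ = 641267.3876 ⇒ m₄ = 91609.62680
m₂² = 21844.84000
β₂ = m₄/m₂² = 91609.62680 / 21844.84000 ≈ 4.194

4.194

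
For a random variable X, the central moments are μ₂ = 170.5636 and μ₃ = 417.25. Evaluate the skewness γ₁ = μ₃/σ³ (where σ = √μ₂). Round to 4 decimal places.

0.1873

σ = √μ₂ = √170.5636 = 13.06000
σ³ = μ₂^(3/2) = 2227.56062
γ₁ = μ₃/σ³ = 417.25 / 2227.56062 ≈ 0.1873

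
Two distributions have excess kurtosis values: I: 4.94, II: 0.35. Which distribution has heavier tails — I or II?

I

Higher excess kurtosis ⇒ heavier tails relative to the normal distribution.
4.94 vs 0.35: the larger is 4.94, so I has heavier tails.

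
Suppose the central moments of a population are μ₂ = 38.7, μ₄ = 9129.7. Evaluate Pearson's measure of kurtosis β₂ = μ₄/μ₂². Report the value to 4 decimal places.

6.0959

μ₂² = 38.7² = 1497.69000
μ₄/μ₂² = 9129.7 / 1497.69000 = 6.09585
β₂ ≈ 6.0959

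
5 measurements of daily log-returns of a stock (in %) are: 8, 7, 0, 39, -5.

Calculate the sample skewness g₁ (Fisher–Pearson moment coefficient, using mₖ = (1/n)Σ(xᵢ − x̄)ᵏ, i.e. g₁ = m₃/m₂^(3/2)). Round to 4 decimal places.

1.1429

x̄ = (8 + 7 + 0 + 39 - 5) / 5 = 9.8000
deviations (xᵢ − x̄): -1.8000, -2.8000, -9.8000, 29.2000, -14.8000
Σ(xᵢ − x̄)² = 1178.8000 ⇒ m₂ = 1178.8000/5 = 235.76000
Σ(xᵢ − x̄)³ = 20686.3200 ⇒ m₃ = 20686.3200/5 = 4137.26400
m₂^(3/2) = 235.76000^(1.5) = 3619.97177
g₁ = m₃ / m₂^(3/2) = 4137.26400 / 3619.97177 ≈ 1.1429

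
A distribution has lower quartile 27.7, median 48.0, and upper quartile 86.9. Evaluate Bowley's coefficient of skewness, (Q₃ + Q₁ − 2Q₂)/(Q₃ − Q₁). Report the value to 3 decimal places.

numerator: Q₃ + Q₁ − 2Q₂ = 86.9 + 27.7 − 2×48.0 = 18.6000
denominator: Q₃ − Q₁ = 86.9 − 27.7 = 59.2000
Bowley skewness = 18.6000 / 59.2000 ≈ 0.314

0.314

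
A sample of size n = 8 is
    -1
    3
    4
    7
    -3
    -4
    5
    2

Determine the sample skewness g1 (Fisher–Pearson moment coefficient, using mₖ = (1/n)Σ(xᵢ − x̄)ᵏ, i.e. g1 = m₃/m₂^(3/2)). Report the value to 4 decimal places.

x̄ = (-1 + 3 + 4 + 7 - 3 - 4 + 5 + 2) / 8 = 1.6250
deviations (xᵢ − x̄): -2.6250, 1.3750, 2.3750, 5.3750, -4.6250, -5.6250, 3.3750, 0.3750
Σ(xᵢ − x̄)² = 107.8750 ⇒ m₂ = 107.8750/8 = 13.48438
Σ(xᵢ − x̄)³ = -85.2188 ⇒ m₃ = -85.2188/8 = -10.65234
m₂^(3/2) = 13.48438^(1.5) = 49.51608
g1 = m₃ / m₂^(3/2) = -10.65234 / 49.51608 ≈ -0.2151

-0.2151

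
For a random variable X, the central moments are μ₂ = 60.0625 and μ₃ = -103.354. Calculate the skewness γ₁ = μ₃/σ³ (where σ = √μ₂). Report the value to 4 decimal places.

-0.2220

σ = √μ₂ = √60.0625 = 7.75000
σ³ = μ₂^(3/2) = 465.48438
γ₁ = μ₃/σ³ = -103.354 / 465.48438 ≈ -0.2220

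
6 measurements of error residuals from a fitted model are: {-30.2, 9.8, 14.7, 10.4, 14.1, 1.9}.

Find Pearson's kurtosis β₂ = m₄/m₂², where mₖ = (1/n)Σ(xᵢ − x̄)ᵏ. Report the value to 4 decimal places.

3.6846

x̄ = 3.4500
Σ(xᵢ − x̄)² = 1463.3350 ⇒ m₂ = 243.88917
Σ(xᵢ − x̄)⁴ = 1315001.7814 ⇒ m₄ = 219166.96357
m₂² = 59481.92562
β₂ = m₄/m₂² = 219166.96357 / 59481.92562 ≈ 3.6846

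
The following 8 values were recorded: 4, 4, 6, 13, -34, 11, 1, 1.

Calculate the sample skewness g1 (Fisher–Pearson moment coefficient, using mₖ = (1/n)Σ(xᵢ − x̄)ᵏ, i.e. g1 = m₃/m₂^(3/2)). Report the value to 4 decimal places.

-1.8692

x̄ = (4 + 4 + 6 + 13 - 34 + 11 + 1 + 1) / 8 = 0.7500
deviations (xᵢ − x̄): 3.2500, 3.2500, 5.2500, 12.2500, -34.7500, 10.2500, 0.2500, 0.2500
Σ(xᵢ − x̄)² = 1511.5000 ⇒ m₂ = 1511.5000/8 = 188.93750
Σ(xᵢ − x̄)³ = -38834.2500 ⇒ m₃ = -38834.2500/8 = -4854.28125
m₂^(3/2) = 188.93750^(1.5) = 2597.03168
g1 = m₃ / m₂^(3/2) = -4854.28125 / 2597.03168 ≈ -1.8692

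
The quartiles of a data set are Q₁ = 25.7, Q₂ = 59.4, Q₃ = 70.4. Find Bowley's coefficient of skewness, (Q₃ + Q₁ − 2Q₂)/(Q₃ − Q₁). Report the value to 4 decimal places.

-0.5078

numerator: Q₃ + Q₁ − 2Q₂ = 70.4 + 25.7 − 2×59.4 = -22.7000
denominator: Q₃ − Q₁ = 70.4 − 25.7 = 44.7000
Bowley skewness = -22.7000 / 44.7000 ≈ -0.5078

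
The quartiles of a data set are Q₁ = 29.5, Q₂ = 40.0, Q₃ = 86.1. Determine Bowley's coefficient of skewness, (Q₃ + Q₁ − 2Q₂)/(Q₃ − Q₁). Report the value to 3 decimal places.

numerator: Q₃ + Q₁ − 2Q₂ = 86.1 + 29.5 − 2×40.0 = 35.6000
denominator: Q₃ − Q₁ = 86.1 − 29.5 = 56.6000
Bowley skewness = 35.6000 / 56.6000 ≈ 0.629

0.629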